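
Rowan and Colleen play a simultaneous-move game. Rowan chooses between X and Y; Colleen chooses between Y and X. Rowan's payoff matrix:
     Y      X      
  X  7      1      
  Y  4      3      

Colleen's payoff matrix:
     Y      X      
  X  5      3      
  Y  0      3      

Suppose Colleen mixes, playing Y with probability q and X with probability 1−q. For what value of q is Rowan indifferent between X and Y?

q = 2/5

In a mixed equilibrium Rowan is indifferent between X and Y; this condition fixes q.
  Rowan's payoff from X: q·7 + (1−q)·1 = 6q + 1
  Rowan's payoff from Y: q·4 + (1−q)·3 = q + 3
  6q + 1 = q + 3  ⇒  5q = 2  ⇒  q = 2/5.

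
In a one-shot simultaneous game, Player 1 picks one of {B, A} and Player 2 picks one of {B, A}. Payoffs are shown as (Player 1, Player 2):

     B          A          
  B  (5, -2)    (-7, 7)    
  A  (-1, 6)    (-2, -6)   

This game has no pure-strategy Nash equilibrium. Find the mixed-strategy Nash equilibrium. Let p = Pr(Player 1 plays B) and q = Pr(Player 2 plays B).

p = 4/7, q = 5/11

Set Player 2's expected payoff from B equal to that from A:
  Player 2's payoff to B: p·(-2) + (1−p)·6 = -8p + 6
  Player 2's payoff to A: p·7 + (1−p)·(-6) = 13p - 6
  -8p + 6 = 13p - 6  ⇒  -21p = -12  ⇒  p = 4/7.
In a mixed equilibrium Player 1 is indifferent between B and A; this condition fixes q.
  Player 1's expected payoff from B: q·5 + (1−q)·(-7) = 12q - 7
  Player 1's expected payoff from A: q·(-1) + (1−q)·(-2) = q - 2
  12q - 7 = q - 2  ⇒  11q = 5  ⇒  q = 5/11.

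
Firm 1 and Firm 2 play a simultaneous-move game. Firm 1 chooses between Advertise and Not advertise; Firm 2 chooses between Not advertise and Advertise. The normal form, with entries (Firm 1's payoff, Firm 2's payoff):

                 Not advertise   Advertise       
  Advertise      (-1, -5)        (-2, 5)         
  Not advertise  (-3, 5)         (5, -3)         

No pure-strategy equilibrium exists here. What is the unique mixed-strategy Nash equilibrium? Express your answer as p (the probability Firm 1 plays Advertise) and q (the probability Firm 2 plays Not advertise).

p = 4/9, q = 7/9

In a mixed equilibrium Firm 2 is indifferent between Not advertise and Advertise; this condition fixes p.
  Firm 2's expected payoff from Not advertise: p·(-5) + (1−p)·5 = -10p + 5
  Firm 2's expected payoff from Advertise: p·5 + (1−p)·(-3) = 8p - 3
  -10p + 5 = 8p - 3  ⇒  -18p = -8  ⇒  p = 4/9.
Set Firm 1's expected payoff from Advertise equal to that from Not advertise:
  Firm 1's expected payoff from Advertise: q·(-1) + (1−q)·(-2) = q - 2
  Firm 1's expected payoff from Not advertise: q·(-3) + (1−q)·5 = -8q + 5
  q - 2 = -8q + 5  ⇒  9q = 7  ⇒  q = 7/9.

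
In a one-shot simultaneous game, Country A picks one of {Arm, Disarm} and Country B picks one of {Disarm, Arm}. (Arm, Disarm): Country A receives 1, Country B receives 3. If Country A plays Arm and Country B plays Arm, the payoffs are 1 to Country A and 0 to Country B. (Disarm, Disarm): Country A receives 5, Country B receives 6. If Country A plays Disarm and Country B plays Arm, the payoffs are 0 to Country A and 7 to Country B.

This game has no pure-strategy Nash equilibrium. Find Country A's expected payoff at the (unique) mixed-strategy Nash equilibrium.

1

Country B's mix must leave Country A indifferent between Arm and Disarm.
  Country A's payoff from Arm: q·1 + (1−q)·1 = 1
  Country A's payoff from Disarm: q·5 + (1−q)·0 = 5q
  1 = 5q  ⇒  -5q = -1  ⇒  q = 1/5.
At equilibrium Country A is indifferent across rows, so Country A's payoff equals the payoff from Arm: (1/5)·1 + (4/5)·1 = 1.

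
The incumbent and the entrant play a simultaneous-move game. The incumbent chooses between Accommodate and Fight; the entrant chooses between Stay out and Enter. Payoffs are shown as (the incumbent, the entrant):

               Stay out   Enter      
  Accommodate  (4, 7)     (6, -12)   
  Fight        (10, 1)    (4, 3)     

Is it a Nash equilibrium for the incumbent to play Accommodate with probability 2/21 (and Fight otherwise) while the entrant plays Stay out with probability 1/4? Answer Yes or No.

Yes

Check the entrant's indifference given the incumbent's mix p = 2/21:
  payoff from Stay out = 11/7; payoff from Enter = 11/7 — equal.
Check the incumbent's indifference given the entrant's mix q = 1/4:
  payoff from Accommodate = 11/2; payoff from Fight = 11/2 — equal.
Both players are indifferent, so neither can profitably deviate.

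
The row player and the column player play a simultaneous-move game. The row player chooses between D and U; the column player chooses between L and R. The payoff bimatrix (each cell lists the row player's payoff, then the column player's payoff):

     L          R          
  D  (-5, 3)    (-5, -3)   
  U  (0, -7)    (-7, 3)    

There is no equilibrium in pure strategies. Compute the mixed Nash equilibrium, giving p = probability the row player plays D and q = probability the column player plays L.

p = 5/8, q = 2/7

The column player's indifference between L and R determines the row player's mixing probability p:
  the column player's payoff from L: p·3 + (1−p)·(-7) = 10p - 7
  the column player's payoff from R: p·(-3) + (1−p)·3 = -6p + 3
  10p - 7 = -6p + 3  ⇒  16p = 10  ⇒  p = 5/8.
Set the row player's expected payoff from D equal to that from U:
  the row player's expected payoff from D: q·(-5) + (1−q)·(-5) = -5
  the row player's expected payoff from U: q·0 + (1−q)·(-7) = 7q - 7
  -5 = 7q - 7  ⇒  -7q = -2  ⇒  q = 2/7.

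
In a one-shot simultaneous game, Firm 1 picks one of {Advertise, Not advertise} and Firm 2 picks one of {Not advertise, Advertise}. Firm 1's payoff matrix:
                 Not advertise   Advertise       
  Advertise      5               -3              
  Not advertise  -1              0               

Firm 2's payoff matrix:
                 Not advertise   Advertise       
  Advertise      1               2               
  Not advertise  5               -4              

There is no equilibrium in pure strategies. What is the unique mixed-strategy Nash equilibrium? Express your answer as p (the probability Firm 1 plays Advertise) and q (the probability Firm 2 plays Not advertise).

Firm 1's mix must leave Firm 2 indifferent between Not advertise and Advertise.
  Firm 2's payoff to Not advertise: p·1 + (1−p)·5 = -4p + 5
  Firm 2's payoff to Advertise: p·2 + (1−p)·(-4) = 6p - 4
  -4p + 5 = 6p - 4  ⇒  -10p = -9  ⇒  p = 9/10.
Set Firm 1's expected payoff from Advertise equal to that from Not advertise:
  Firm 1's payoff from Advertise: q·5 + (1−q)·(-3) = 8q - 3
  Firm 1's payoff from Not advertise: q·(-1) + (1−q)·0 = -q
  8q - 3 = -q  ⇒  9q = 3  ⇒  q = 1/3.

p = 9/10, q = 1/3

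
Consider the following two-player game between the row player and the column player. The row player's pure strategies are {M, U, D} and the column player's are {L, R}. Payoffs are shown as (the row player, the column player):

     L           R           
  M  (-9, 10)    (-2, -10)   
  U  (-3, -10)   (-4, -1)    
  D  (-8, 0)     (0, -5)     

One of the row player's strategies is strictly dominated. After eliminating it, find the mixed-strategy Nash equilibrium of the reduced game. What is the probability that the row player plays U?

p = 5/14

The row player's strategy M is strictly dominated by D: -8 > -9 and 0 > -2. Eliminate M.
In a mixed equilibrium the column player is indifferent between L and R; this condition fixes p.
  the column player's expected payoff from L: p·(-10) + (1−p)·0 = -10p
  the column player's expected payoff from R: p·(-1) + (1−p)·(-5) = 4p - 5
  -10p = 4p - 5  ⇒  -14p = -5  ⇒  p = 5/14.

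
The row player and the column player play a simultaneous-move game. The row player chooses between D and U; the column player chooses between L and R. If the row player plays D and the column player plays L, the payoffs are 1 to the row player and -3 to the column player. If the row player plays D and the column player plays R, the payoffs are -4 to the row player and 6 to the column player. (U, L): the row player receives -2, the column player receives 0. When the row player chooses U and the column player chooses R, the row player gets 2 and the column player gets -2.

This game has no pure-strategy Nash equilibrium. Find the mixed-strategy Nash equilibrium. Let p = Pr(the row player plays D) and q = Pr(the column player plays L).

The row player's mix must leave the column player indifferent between L and R.
  the column player's payoff from L: p·(-3) + (1−p)·0 = -3p
  the column player's payoff from R: p·6 + (1−p)·(-2) = 8p - 2
  -3p = 8p - 2  ⇒  -11p = -2  ⇒  p = 2/11.
Set the row player's expected payoff from D equal to that from U:
  the row player's payoff from D: q·1 + (1−q)·(-4) = 5q - 4
  the row player's payoff from U: q·(-2) + (1−q)·2 = -4q + 2
  5q - 4 = -4q + 2  ⇒  9q = 6  ⇒  q = 2/3.

p = 2/11, q = 2/3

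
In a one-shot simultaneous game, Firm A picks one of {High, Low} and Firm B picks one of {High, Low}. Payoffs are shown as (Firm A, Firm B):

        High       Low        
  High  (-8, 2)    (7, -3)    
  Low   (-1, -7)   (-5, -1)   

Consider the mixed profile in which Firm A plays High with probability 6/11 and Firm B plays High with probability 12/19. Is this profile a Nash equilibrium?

Yes

Check Firm B's indifference given Firm A's mix p = 6/11:
  payoff from High = -23/11; payoff from Low = -23/11 — equal.
Check Firm A's indifference given Firm B's mix q = 12/19:
  payoff from High = -47/19; payoff from Low = -47/19 — equal.
Both players are indifferent, so neither can profitably deviate.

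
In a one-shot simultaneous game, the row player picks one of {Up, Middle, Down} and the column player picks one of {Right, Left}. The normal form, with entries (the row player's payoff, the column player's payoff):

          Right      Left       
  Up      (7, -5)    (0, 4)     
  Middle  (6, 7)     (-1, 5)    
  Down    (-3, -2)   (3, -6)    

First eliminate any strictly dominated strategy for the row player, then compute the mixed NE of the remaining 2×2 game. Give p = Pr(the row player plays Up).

p = 4/13

The row player's strategy Middle is strictly dominated by Up: 7 > 6 and 0 > -1. Eliminate Middle.
For the column player to be willing to mix, the column player must be indifferent between Right and Left, which pins down the row player's mix.
  the column player's payoff to Right: p·(-5) + (1−p)·(-2) = -3p - 2
  the column player's payoff to Left: p·4 + (1−p)·(-6) = 10p - 6
  -3p - 2 = 10p - 6  ⇒  -13p = -4  ⇒  p = 4/13.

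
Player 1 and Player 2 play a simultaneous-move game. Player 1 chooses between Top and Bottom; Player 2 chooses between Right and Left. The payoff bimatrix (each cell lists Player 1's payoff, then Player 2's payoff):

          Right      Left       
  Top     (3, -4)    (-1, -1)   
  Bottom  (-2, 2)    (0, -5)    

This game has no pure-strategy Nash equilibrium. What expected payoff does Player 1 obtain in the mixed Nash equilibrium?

Player 2's mix must leave Player 1 indifferent between Top and Bottom.
  Player 1's payoff from Top: q·3 + (1−q)·(-1) = 4q - 1
  Player 1's payoff from Bottom: q·(-2) + (1−q)·0 = -2q
  4q - 1 = -2q  ⇒  6q = 1  ⇒  q = 1/6.
At equilibrium Player 1 is indifferent across rows, so Player 1's payoff equals the payoff from Top: (1/6)·3 + (5/6)·(-1) = -1/3.

-1/3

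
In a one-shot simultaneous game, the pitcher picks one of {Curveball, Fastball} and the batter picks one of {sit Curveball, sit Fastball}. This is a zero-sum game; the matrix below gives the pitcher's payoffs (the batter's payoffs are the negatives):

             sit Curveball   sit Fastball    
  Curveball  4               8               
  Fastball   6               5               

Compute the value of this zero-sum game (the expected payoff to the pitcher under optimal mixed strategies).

The pitcher's indifference between Curveball and Fastball determines the batter's mixing probability q:
  the pitcher's expected payoff from Curveball: q·4 + (1−q)·8 = -4q + 8
  the pitcher's expected payoff from Fastball: q·6 + (1−q)·5 = q + 5
  -4q + 8 = q + 5  ⇒  -5q = -3  ⇒  q = 3/5.
The value is the pitcher's expected payoff against this mix (using Curveball): (3/5)·4 + (2/5)·8 = 28/5.

v = 28/5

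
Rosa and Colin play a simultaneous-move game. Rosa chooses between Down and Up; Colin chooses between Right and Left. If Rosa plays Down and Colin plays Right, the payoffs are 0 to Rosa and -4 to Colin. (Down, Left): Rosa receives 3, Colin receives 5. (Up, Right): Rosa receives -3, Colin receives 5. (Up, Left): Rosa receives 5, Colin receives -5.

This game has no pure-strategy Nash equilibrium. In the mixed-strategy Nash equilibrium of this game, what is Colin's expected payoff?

5/19

Rosa's mix must leave Colin indifferent between Right and Left.
  Colin's payoff from Right: p·(-4) + (1−p)·5 = -9p + 5
  Colin's payoff from Left: p·5 + (1−p)·(-5) = 10p - 5
  -9p + 5 = 10p - 5  ⇒  -19p = -10  ⇒  p = 10/19.
At equilibrium Colin is indifferent across columns, so Colin's payoff equals the payoff from Right: (10/19)·(-4) + (9/19)·5 = 5/19.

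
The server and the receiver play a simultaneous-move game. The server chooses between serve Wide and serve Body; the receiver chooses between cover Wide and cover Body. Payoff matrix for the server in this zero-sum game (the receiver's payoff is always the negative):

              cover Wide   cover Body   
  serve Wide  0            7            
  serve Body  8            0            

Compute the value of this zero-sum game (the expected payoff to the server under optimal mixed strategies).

The receiver's mix must leave the server indifferent between serve Wide and serve Body.
  the server's payoff from serve Wide: q·0 + (1−q)·7 = -7q + 7
  the server's payoff from serve Body: q·8 + (1−q)·0 = 8q
  -7q + 7 = 8q  ⇒  -15q = -7  ⇒  q = 7/15.
The value is the server's expected payoff against this mix (using serve Wide): (7/15)·0 + (8/15)·7 = 56/15.

v = 56/15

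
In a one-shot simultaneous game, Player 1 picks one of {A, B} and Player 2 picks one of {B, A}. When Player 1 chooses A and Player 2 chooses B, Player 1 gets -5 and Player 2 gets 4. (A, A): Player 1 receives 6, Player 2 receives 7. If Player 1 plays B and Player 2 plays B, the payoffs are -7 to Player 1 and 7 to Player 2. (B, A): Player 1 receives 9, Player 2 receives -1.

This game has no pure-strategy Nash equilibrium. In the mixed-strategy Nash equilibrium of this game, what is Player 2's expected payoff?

53/11

For Player 2 to be willing to mix, Player 2 must be indifferent between B and A, which pins down Player 1's mix.
  Player 2's payoff to B: p·4 + (1−p)·7 = -3p + 7
  Player 2's payoff to A: p·7 + (1−p)·(-1) = 8p - 1
  -3p + 7 = 8p - 1  ⇒  -11p = -8  ⇒  p = 8/11.
At equilibrium Player 2 is indifferent across columns, so Player 2's payoff equals the payoff from B: (8/11)·4 + (3/11)·7 = 53/11.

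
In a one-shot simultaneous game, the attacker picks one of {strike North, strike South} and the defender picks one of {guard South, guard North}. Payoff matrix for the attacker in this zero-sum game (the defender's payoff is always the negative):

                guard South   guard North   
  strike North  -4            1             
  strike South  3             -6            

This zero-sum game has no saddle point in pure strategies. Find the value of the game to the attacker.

Set the attacker's expected payoff from strike North equal to that from strike South:
  the attacker's payoff from strike North: q·(-4) + (1−q)·1 = -5q + 1
  the attacker's payoff from strike South: q·3 + (1−q)·(-6) = 9q - 6
  -5q + 1 = 9q - 6  ⇒  -14q = -7  ⇒  q = 1/2.
The value is the attacker's expected payoff against this mix (using strike North): (1/2)·(-4) + (1/2)·1 = -3/2.

v = -3/2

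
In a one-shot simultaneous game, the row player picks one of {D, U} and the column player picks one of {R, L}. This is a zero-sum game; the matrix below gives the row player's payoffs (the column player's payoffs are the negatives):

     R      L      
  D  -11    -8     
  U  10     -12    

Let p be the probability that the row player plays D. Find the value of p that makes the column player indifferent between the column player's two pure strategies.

p = 22/25

In a mixed equilibrium the column player is indifferent between R and L; this condition fixes p.
  the column player's payoff to R: p·11 + (1−p)·(-10) = 21p - 10
  the column player's payoff to L: p·8 + (1−p)·12 = -4p + 12
  21p - 10 = -4p + 12  ⇒  25p = 22  ⇒  p = 22/25.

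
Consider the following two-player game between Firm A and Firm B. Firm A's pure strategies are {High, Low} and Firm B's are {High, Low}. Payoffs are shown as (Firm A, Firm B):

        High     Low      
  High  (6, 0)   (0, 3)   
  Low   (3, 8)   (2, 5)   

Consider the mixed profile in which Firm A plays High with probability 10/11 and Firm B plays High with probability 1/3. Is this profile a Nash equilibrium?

No

Given Firm A's mix p = 10/11, Firm B's payoff from High is 8/11 but from Low is 35/11. Firm B strictly prefers Low, so Firm B would not mix.
So the proposed profile is not a Nash equilibrium.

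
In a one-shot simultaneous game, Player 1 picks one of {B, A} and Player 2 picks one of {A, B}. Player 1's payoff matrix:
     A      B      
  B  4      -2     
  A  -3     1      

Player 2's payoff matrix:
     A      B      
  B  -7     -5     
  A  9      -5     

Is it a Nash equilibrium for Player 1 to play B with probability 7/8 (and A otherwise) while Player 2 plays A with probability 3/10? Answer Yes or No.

Check Player 2's indifference given Player 1's mix p = 7/8:
  payoff from A = -5; payoff from B = -5 — equal.
Check Player 1's indifference given Player 2's mix q = 3/10:
  payoff from B = -1/5; payoff from A = -1/5 — equal.
Both players are indifferent, so neither can profitably deviate.

Yes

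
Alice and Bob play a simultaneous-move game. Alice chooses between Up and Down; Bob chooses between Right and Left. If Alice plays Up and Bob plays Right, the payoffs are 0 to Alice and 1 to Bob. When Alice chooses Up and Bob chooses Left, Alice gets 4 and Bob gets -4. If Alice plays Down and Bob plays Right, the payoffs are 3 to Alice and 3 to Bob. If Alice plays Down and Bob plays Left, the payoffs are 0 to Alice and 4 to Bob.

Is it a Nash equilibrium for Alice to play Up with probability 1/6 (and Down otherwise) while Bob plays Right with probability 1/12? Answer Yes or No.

Given Bob's mix q = 1/12, Alice's payoff from Up is 11/3 but from Down is 1/4. Alice strictly prefers Up, so Alice would not mix.
So the proposed profile is not a Nash equilibrium.

No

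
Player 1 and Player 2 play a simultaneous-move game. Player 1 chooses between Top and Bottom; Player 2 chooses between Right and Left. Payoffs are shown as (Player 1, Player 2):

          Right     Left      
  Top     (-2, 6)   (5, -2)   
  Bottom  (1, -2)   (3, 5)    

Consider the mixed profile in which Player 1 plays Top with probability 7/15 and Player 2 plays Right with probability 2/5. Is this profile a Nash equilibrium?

Yes

Check Player 2's indifference given Player 1's mix p = 7/15:
  payoff from Right = 26/15; payoff from Left = 26/15 — equal.
Check Player 1's indifference given Player 2's mix q = 2/5:
  payoff from Top = 11/5; payoff from Bottom = 11/5 — equal.
Both players are indifferent, so neither can profitably deviate.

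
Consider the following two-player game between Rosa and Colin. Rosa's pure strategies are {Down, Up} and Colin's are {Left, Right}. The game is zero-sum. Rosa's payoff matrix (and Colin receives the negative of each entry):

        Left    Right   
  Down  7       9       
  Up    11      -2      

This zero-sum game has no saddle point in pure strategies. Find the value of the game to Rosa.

In a mixed equilibrium Rosa is indifferent between Down and Up; this condition fixes q.
  Rosa's payoff to Down: q·7 + (1−q)·9 = -2q + 9
  Rosa's payoff to Up: q·11 + (1−q)·(-2) = 13q - 2
  -2q + 9 = 13q - 2  ⇒  -15q = -11  ⇒  q = 11/15.
The value is Rosa's expected payoff against this mix (using Down): (11/15)·7 + (4/15)·9 = 113/15.

v = 113/15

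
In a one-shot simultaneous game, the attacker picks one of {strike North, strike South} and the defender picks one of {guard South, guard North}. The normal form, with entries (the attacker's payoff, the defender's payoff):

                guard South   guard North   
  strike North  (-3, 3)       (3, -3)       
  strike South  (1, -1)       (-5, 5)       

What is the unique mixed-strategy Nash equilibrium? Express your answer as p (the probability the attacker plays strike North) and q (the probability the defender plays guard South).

Set the defender's expected payoff from guard South equal to that from guard North:
  the defender's payoff to guard South: p·3 + (1−p)·(-1) = 4p - 1
  the defender's payoff to guard North: p·(-3) + (1−p)·5 = -8p + 5
  4p - 1 = -8p + 5  ⇒  12p = 6  ⇒  p = 1/2.
The defender's mix must leave the attacker indifferent between strike North and strike South.
  the attacker's payoff to strike North: q·(-3) + (1−q)·3 = -6q + 3
  the attacker's payoff to strike South: q·1 + (1−q)·(-5) = 6q - 5
  -6q + 3 = 6q - 5  ⇒  -12q = -8  ⇒  q = 2/3.

p = 1/2, q = 2/3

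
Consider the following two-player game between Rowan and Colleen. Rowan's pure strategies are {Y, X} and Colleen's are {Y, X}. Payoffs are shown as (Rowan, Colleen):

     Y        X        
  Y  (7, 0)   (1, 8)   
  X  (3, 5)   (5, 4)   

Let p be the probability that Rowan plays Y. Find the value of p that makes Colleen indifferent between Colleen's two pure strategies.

p = 1/9

For Colleen to be willing to mix, Colleen must be indifferent between Y and X, which pins down Rowan's mix.
  Colleen's payoff from Y: p·0 + (1−p)·5 = -5p + 5
  Colleen's payoff from X: p·8 + (1−p)·4 = 4p + 4
  -5p + 5 = 4p + 4  ⇒  -9p = -1  ⇒  p = 1/9.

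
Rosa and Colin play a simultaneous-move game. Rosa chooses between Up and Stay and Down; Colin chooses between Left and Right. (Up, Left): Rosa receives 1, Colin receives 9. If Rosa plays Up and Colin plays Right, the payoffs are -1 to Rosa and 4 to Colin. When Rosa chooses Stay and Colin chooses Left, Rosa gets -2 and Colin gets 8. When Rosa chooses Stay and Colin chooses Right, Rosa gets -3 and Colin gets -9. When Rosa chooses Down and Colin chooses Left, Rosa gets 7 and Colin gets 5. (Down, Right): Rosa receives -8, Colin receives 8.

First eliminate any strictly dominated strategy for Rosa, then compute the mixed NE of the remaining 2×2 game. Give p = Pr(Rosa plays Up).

Rosa's strategy Stay is strictly dominated by Up: 1 > -2 and -1 > -3. Eliminate Stay.
Colin's indifference between Left and Right determines Rosa's mixing probability p:
  Colin's payoff to Left: p·9 + (1−p)·5 = 4p + 5
  Colin's payoff to Right: p·4 + (1−p)·8 = -4p + 8
  4p + 5 = -4p + 8  ⇒  8p = 3  ⇒  p = 3/8.

p = 3/8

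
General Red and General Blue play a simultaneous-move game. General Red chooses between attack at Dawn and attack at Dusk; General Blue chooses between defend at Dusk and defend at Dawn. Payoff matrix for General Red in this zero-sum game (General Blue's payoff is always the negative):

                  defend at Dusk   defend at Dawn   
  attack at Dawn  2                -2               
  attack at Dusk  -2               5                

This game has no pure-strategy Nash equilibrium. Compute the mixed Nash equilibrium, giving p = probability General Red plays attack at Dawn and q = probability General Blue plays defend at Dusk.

p = 7/11, q = 7/11

General Red's mix must leave General Blue indifferent between defend at Dusk and defend at Dawn.
  General Blue's payoff from defend at Dusk: p·(-2) + (1−p)·2 = -4p + 2
  General Blue's payoff from defend at Dawn: p·2 + (1−p)·(-5) = 7p - 5
  -4p + 2 = 7p - 5  ⇒  -11p = -7  ⇒  p = 7/11.
Set General Red's expected payoff from attack at Dawn equal to that from attack at Dusk:
  General Red's payoff from attack at Dawn: q·2 + (1−q)·(-2) = 4q - 2
  General Red's payoff from attack at Dusk: q·(-2) + (1−q)·5 = -7q + 5
  4q - 2 = -7q + 5  ⇒  11q = 7  ⇒  q = 7/11.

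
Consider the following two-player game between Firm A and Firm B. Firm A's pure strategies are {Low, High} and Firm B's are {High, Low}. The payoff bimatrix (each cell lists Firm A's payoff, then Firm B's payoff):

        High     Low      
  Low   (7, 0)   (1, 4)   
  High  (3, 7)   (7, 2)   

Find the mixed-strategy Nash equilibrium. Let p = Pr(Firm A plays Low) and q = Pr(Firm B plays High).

p = 5/9, q = 3/5

Set Firm B's expected payoff from High equal to that from Low:
  Firm B's payoff to High: p·0 + (1−p)·7 = -7p + 7
  Firm B's payoff to Low: p·4 + (1−p)·2 = 2p + 2
  -7p + 7 = 2p + 2  ⇒  -9p = -5  ⇒  p = 5/9.
Set Firm A's expected payoff from Low equal to that from High:
  Firm A's payoff from Low: q·7 + (1−q)·1 = 6q + 1
  Firm A's payoff from High: q·3 + (1−q)·7 = -4q + 7
  6q + 1 = -4q + 7  ⇒  10q = 6  ⇒  q = 3/5.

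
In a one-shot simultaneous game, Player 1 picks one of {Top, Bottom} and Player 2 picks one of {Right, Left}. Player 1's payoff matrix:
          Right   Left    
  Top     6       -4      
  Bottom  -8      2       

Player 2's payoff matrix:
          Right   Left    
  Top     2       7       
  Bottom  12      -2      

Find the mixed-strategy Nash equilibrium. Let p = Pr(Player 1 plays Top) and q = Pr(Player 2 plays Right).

p = 14/19, q = 3/10

For Player 2 to be willing to mix, Player 2 must be indifferent between Right and Left, which pins down Player 1's mix.
  Player 2's payoff from Right: p·2 + (1−p)·12 = -10p + 12
  Player 2's payoff from Left: p·7 + (1−p)·(-2) = 9p - 2
  -10p + 12 = 9p - 2  ⇒  -19p = -14  ⇒  p = 14/19.
Player 2's mix must leave Player 1 indifferent between Top and Bottom.
  Player 1's expected payoff from Top: q·6 + (1−q)·(-4) = 10q - 4
  Player 1's expected payoff from Bottom: q·(-8) + (1−q)·2 = -10q + 2
  10q - 4 = -10q + 2  ⇒  20q = 6  ⇒  q = 3/10.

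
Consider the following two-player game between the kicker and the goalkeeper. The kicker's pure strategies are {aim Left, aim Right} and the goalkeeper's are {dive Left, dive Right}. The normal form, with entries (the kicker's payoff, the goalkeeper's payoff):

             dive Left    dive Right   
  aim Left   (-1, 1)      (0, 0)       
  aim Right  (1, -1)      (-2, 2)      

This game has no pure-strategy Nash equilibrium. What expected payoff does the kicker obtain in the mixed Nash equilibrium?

In a mixed equilibrium the kicker is indifferent between aim Left and aim Right; this condition fixes q.
  the kicker's expected payoff from aim Left: q·(-1) + (1−q)·0 = -q
  the kicker's expected payoff from aim Right: q·1 + (1−q)·(-2) = 3q - 2
  -q = 3q - 2  ⇒  -4q = -2  ⇒  q = 1/2.
At equilibrium the kicker is indifferent across rows, so the kicker's payoff equals the payoff from aim Left: (1/2)·(-1) + (1/2)·0 = -1/2.

-1/2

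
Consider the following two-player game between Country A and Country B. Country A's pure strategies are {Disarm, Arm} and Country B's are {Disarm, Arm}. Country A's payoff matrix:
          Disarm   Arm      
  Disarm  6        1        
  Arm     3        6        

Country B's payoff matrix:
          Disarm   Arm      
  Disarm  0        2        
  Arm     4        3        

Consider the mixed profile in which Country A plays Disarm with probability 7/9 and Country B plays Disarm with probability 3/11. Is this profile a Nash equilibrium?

No

Given Country A's mix p = 7/9, Country B's payoff from Disarm is 8/9 but from Arm is 20/9. Country B strictly prefers Arm, so Country B would not mix.
So the proposed profile is not a Nash equilibrium.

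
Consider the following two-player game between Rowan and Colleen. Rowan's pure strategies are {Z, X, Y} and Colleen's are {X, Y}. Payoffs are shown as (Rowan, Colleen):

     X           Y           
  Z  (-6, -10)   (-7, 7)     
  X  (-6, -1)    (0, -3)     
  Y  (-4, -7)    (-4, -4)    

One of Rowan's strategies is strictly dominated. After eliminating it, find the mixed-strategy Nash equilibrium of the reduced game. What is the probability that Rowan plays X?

p = 3/5

Rowan's strategy Z is strictly dominated by Y: -4 > -6 and -4 > -7. Eliminate Z.
Rowan's mix must leave Colleen indifferent between X and Y.
  Colleen's payoff to X: p·(-1) + (1−p)·(-7) = 6p - 7
  Colleen's payoff to Y: p·(-3) + (1−p)·(-4) = p - 4
  6p - 7 = p - 4  ⇒  5p = 3  ⇒  p = 3/5.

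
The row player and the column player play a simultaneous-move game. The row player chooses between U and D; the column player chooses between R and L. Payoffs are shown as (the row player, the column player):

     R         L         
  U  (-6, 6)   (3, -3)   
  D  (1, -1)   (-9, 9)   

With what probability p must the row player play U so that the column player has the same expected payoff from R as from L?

p = 10/19

In a mixed equilibrium the column player is indifferent between R and L; this condition fixes p.
  the column player's payoff to R: p·6 + (1−p)·(-1) = 7p - 1
  the column player's payoff to L: p·(-3) + (1−p)·9 = -12p + 9
  7p - 1 = -12p + 9  ⇒  19p = 10  ⇒  p = 10/19.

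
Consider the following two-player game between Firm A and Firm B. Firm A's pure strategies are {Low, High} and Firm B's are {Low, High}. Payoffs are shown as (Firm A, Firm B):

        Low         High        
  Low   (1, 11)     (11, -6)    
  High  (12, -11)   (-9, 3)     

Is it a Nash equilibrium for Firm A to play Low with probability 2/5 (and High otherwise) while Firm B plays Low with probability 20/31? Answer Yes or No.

No

Given Firm A's mix p = 2/5, Firm B's payoff from Low is -11/5 but from High is -3/5. Firm B strictly prefers High, so Firm B would not mix.
So the proposed profile is not a Nash equilibrium.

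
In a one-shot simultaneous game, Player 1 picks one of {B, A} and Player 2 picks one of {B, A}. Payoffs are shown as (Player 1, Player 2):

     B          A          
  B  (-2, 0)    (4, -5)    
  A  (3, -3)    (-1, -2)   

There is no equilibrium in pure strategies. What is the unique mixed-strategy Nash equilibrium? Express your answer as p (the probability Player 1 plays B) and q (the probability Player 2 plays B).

p = 1/6, q = 1/2

Player 1's mix must leave Player 2 indifferent between B and A.
  Player 2's payoff to B: p·0 + (1−p)·(-3) = 3p - 3
  Player 2's payoff to A: p·(-5) + (1−p)·(-2) = -3p - 2
  3p - 3 = -3p - 2  ⇒  6p = 1  ⇒  p = 1/6.
Set Player 1's expected payoff from B equal to that from A:
  Player 1's payoff from B: q·(-2) + (1−q)·4 = -6q + 4
  Player 1's payoff from A: q·3 + (1−q)·(-1) = 4q - 1
  -6q + 4 = 4q - 1  ⇒  -10q = -5  ⇒  q = 1/2.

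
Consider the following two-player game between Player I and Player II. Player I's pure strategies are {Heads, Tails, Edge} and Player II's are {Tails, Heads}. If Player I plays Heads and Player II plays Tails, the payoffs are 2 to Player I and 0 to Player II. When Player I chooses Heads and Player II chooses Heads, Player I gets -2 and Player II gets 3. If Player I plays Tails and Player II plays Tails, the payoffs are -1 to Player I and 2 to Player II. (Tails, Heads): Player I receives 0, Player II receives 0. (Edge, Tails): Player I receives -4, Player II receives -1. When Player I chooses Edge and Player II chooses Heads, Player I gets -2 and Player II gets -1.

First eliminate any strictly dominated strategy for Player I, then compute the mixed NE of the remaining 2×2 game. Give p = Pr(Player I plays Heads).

p = 2/5

Player I's strategy Edge is strictly dominated by Tails: -1 > -4 and 0 > -2. Eliminate Edge.
In a mixed equilibrium Player II is indifferent between Tails and Heads; this condition fixes p.
  Player II's expected payoff from Tails: p·0 + (1−p)·2 = -2p + 2
  Player II's expected payoff from Heads: p·3 + (1−p)·0 = 3p
  -2p + 2 = 3p  ⇒  -5p = -2  ⇒  p = 2/5.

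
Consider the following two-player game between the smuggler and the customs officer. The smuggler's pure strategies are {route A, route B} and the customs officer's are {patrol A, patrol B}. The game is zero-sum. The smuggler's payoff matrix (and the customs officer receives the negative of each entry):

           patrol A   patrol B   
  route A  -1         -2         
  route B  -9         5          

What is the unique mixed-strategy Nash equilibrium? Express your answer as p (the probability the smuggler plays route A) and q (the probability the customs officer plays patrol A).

p = 14/15, q = 7/15

In a mixed equilibrium the customs officer is indifferent between patrol A and patrol B; this condition fixes p.
  the customs officer's payoff from patrol A: p·1 + (1−p)·9 = -8p + 9
  the customs officer's payoff from patrol B: p·2 + (1−p)·(-5) = 7p - 5
  -8p + 9 = 7p - 5  ⇒  -15p = -14  ⇒  p = 14/15.
In a mixed equilibrium the smuggler is indifferent between route A and route B; this condition fixes q.
  the smuggler's payoff from route A: q·(-1) + (1−q)·(-2) = q - 2
  the smuggler's payoff from route B: q·(-9) + (1−q)·5 = -14q + 5
  q - 2 = -14q + 5  ⇒  15q = 7  ⇒  q = 7/15.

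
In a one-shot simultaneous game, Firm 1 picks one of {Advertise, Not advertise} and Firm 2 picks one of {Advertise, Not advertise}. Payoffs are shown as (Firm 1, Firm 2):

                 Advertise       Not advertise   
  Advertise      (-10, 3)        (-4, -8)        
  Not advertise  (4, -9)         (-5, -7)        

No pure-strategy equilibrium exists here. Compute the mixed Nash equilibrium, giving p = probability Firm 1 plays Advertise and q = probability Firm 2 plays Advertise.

p = 2/13, q = 1/15

Firm 1's mix must leave Firm 2 indifferent between Advertise and Not advertise.
  Firm 2's expected payoff from Advertise: p·3 + (1−p)·(-9) = 12p - 9
  Firm 2's expected payoff from Not advertise: p·(-8) + (1−p)·(-7) = -p - 7
  12p - 9 = -p - 7  ⇒  13p = 2  ⇒  p = 2/13.
For Firm 1 to be willing to mix, Firm 1 must be indifferent between Advertise and Not advertise, which pins down Firm 2's mix.
  Firm 1's expected payoff from Advertise: q·(-10) + (1−q)·(-4) = -6q - 4
  Firm 1's expected payoff from Not advertise: q·4 + (1−q)·(-5) = 9q - 5
  -6q - 4 = 9q - 5  ⇒  -15q = -1  ⇒  q = 1/15.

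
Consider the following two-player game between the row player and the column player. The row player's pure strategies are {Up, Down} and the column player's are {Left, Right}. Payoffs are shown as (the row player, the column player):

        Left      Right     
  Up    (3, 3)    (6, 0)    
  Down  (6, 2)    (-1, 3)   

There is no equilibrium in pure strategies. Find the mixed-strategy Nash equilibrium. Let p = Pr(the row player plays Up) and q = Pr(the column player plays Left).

The row player's mix must leave the column player indifferent between Left and Right.
  the column player's payoff from Left: p·3 + (1−p)·2 = p + 2
  the column player's payoff from Right: p·0 + (1−p)·3 = -3p + 3
  p + 2 = -3p + 3  ⇒  4p = 1  ⇒  p = 1/4.
The row player's indifference between Up and Down determines the column player's mixing probability q:
  the row player's payoff to Up: q·3 + (1−q)·6 = -3q + 6
  the row player's payoff to Down: q·6 + (1−q)·(-1) = 7q - 1
  -3q + 6 = 7q - 1  ⇒  -10q = -7  ⇒  q = 7/10.

p = 1/4, q = 7/10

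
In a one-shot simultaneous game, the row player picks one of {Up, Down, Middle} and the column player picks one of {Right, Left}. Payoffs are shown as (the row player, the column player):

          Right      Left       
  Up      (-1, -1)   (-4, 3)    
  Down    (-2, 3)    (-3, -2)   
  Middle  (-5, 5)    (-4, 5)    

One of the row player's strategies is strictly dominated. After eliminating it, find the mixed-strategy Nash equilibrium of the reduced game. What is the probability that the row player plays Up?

p = 5/9

The row player's strategy Middle is strictly dominated by Down: -2 > -5 and -3 > -4. Eliminate Middle.
Set the column player's expected payoff from Right equal to that from Left:
  the column player's expected payoff from Right: p·(-1) + (1−p)·3 = -4p + 3
  the column player's expected payoff from Left: p·3 + (1−p)·(-2) = 5p - 2
  -4p + 3 = 5p - 2  ⇒  -9p = -5  ⇒  p = 5/9.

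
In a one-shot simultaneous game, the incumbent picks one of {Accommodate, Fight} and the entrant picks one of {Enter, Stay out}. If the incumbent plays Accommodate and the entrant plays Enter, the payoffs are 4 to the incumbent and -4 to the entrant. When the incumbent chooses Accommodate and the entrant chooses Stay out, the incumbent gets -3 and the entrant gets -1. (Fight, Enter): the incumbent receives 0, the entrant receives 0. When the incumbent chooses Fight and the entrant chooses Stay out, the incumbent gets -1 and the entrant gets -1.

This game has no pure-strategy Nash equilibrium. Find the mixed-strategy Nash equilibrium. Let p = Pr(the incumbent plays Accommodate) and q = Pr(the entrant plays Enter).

p = 1/4, q = 1/3

In a mixed equilibrium the entrant is indifferent between Enter and Stay out; this condition fixes p.
  the entrant's payoff from Enter: p·(-4) + (1−p)·0 = -4p
  the entrant's payoff from Stay out: p·(-1) + (1−p)·(-1) = -1
  -4p = -1  ⇒  -4p = -1  ⇒  p = 1/4.
The incumbent's indifference between Accommodate and Fight determines the entrant's mixing probability q:
  the incumbent's payoff from Accommodate: q·4 + (1−q)·(-3) = 7q - 3
  the incumbent's payoff from Fight: q·0 + (1−q)·(-1) = q - 1
  7q - 3 = q - 1  ⇒  6q = 2  ⇒  q = 1/3.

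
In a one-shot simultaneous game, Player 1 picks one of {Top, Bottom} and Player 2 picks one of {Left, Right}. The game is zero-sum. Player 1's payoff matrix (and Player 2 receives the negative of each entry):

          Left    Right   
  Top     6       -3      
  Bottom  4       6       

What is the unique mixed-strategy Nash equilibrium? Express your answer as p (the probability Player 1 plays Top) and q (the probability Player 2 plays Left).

p = 2/11, q = 9/11

Set Player 2's expected payoff from Left equal to that from Right:
  Player 2's payoff to Left: p·(-6) + (1−p)·(-4) = -2p - 4
  Player 2's payoff to Right: p·3 + (1−p)·(-6) = 9p - 6
  -2p - 4 = 9p - 6  ⇒  -11p = -2  ⇒  p = 2/11.
Player 1's indifference between Top and Bottom determines Player 2's mixing probability q:
  Player 1's expected payoff from Top: q·6 + (1−q)·(-3) = 9q - 3
  Player 1's expected payoff from Bottom: q·4 + (1−q)·6 = -2q + 6
  9q - 3 = -2q + 6  ⇒  11q = 9  ⇒  q = 9/11.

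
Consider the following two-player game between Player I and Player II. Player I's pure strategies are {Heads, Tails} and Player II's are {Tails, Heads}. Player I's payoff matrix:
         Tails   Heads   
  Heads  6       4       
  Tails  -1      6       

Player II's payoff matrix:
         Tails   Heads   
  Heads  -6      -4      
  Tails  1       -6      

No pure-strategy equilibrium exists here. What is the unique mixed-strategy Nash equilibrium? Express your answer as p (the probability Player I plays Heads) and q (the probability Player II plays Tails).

Set Player II's expected payoff from Tails equal to that from Heads:
  Player II's payoff from Tails: p·(-6) + (1−p)·1 = -7p + 1
  Player II's payoff from Heads: p·(-4) + (1−p)·(-6) = 2p - 6
  -7p + 1 = 2p - 6  ⇒  -9p = -7  ⇒  p = 7/9.
For Player I to be willing to mix, Player I must be indifferent between Heads and Tails, which pins down Player II's mix.
  Player I's payoff to Heads: q·6 + (1−q)·4 = 2q + 4
  Player I's payoff to Tails: q·(-1) + (1−q)·6 = -7q + 6
  2q + 4 = -7q + 6  ⇒  9q = 2  ⇒  q = 2/9.

p = 7/9, q = 2/9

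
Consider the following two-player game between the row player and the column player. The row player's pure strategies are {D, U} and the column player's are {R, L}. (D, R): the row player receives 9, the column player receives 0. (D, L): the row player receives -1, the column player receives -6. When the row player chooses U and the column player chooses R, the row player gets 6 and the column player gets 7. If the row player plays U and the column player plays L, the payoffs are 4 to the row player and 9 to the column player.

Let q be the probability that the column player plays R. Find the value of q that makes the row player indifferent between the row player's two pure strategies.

q = 5/8

In a mixed equilibrium the row player is indifferent between D and U; this condition fixes q.
  the row player's expected payoff from D: q·9 + (1−q)·(-1) = 10q - 1
  the row player's expected payoff from U: q·6 + (1−q)·4 = 2q + 4
  10q - 1 = 2q + 4  ⇒  8q = 5  ⇒  q = 5/8.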